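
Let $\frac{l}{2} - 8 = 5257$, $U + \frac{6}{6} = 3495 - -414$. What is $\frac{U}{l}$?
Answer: $\frac{1954}{5265} \approx 0.37113$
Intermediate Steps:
$U = 3908$ ($U = -1 + \left(3495 - -414\right) = -1 + \left(3495 + 414\right) = -1 + 3909 = 3908$)
$l = 10530$ ($l = 16 + 2 \cdot 5257 = 16 + 10514 = 10530$)
$\frac{U}{l} = \frac{3908}{10530} = 3908 \cdot \frac{1}{10530} = \frac{1954}{5265}$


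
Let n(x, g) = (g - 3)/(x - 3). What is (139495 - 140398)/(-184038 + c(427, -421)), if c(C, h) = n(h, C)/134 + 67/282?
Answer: 1218663/248372116 ≈ 0.0049066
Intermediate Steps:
n(x, g) = (-3 + g)/(-3 + x)
c(C, h) = 67/282 + (-3 + C)/(134*(-3 + h)) (c(C, h) = ((-3 + C)/(-3 + h))/134 + 67/282 = ((-3 + C)/(-3 + h))*(1/134) + 67*(1/282) = (-3 + C)/(134*(-3 + h)) + 67/282 = 67/282 + (-3 + C)/(134*(-3 + h)))
(139495 - 140398)/(-184038 + c(427, -421)) = (139495 - 140398)/(-184038 + (-13890 + 141*427 + 4489*(-421))/(18894*(-3 - 421))) = -903/(-184038 + (1/18894)*(-13890 + 60207 - 1889869)/(-424)) = -903/(-184038 + (1/18894)*(-1/424)*(-1843552)) = -903/(-184038 + 2174/9447) = -903/(-1738604812/9447) = -903*(-9447/1738604812) = 1218663/248372116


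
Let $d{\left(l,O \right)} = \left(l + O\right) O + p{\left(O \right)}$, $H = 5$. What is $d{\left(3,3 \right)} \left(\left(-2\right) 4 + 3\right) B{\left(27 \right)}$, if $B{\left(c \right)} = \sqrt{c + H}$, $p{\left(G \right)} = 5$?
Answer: $- 460 \sqrt{2} \approx -650.54$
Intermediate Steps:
$B{\left(c \right)} = \sqrt{5 + c}$ ($B{\left(c \right)} = \sqrt{c + 5} = \sqrt{5 + c}$)
$d{\left(l,O \right)} = 5 + O \left(O + l\right)$ ($d{\left(l,O \right)} = \left(l + O\right) O + 5 = \left(O + l\right) O + 5 = O \left(O + l\right) + 5 = 5 + O \left(O + l\right)$)
$d{\left(3,3 \right)} \left(\left(-2\right) 4 + 3\right) B{\left(27 \right)} = \left(5 + 3^{2} + 3 \cdot 3\right) \left(\left(-2\right) 4 + 3\right) \sqrt{5 + 27} = \left(5 + 9 + 9\right) \left(-8 + 3\right) \sqrt{32} = 23 \left(-5\right) 4 \sqrt{2} = - 115 \cdot 4 \sqrt{2} = - 460 \sqrt{2}$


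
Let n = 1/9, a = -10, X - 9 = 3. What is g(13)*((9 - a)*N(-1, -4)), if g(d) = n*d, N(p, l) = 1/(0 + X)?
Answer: 247/108 ≈ 2.2870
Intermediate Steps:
X = 12 (X = 9 + 3 = 12)
N(p, l) = 1/12 (N(p, l) = 1/(0 + 12) = 1/12)
n = 1/9 ≈ 0.11111
g(d) = d/9
g(13)*((9 - a)*N(-1, -4)) = ((1/9)*13)*((9 - 1*(-10))*(1/12)) = 13*((9 + 10)*(1/12))/9 = 13*(19*(1/12))/9 = (13/9)*(19/12) = 247/108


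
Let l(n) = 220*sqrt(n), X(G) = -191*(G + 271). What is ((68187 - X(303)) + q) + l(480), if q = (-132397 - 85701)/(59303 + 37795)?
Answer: 8632922680/48549 + 880*sqrt(30) ≈ 1.8264e+5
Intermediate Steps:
X(G) = -51761 - 191*G (X(G) = -191*(271 + G) = -51761 - 191*G)
q = -109049/48549 (q = -218098/97098 = -218098*1/97098 = -109049/48549 ≈ -2.2462)
((68187 - X(303)) + q) + l(480) = ((68187 - (-51761 - 191*303)) - 109049/48549) + 220*sqrt(480) = ((68187 - (-51761 - 57873)) - 109049/48549) + 220*(4*sqrt(30)) = ((68187 - 1*(-109634)) - 109049/48549) + 880*sqrt(30) = ((68187 + 109634) - 109049/48549) + 880*sqrt(30) = (177821 - 109049/48549) + 880*sqrt(30) = 8632922680/48549 + 880*sqrt(30)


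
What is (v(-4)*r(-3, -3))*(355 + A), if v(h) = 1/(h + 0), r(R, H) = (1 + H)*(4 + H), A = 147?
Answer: 251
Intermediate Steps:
v(h) = 1/h
(v(-4)*r(-3, -3))*(355 + A) = ((4 + (-3)² + 5*(-3))/(-4))*(355 + 147) = -(4 + 9 - 15)/4*502 = -¼*(-2)*502 = (½)*502 = 251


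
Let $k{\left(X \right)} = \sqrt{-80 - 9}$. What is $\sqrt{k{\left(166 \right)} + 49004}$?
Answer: $\sqrt{49004 + i \sqrt{89}} \approx 221.37 + 0.021 i$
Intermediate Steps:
$k{\left(X \right)} = i \sqrt{89}$ ($k{\left(X \right)} = \sqrt{-89} = i \sqrt{89}$)
$\sqrt{k{\left(166 \right)} + 49004} = \sqrt{i \sqrt{89} + 49004} = \sqrt{49004 + i \sqrt{89}}$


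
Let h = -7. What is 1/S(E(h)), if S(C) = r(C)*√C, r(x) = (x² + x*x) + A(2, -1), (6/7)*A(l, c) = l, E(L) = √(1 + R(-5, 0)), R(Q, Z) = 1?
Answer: 3*2^(¾)/38 ≈ 0.13277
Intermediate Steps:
E(L) = √2 (E(L) = √(1 + 1) = √2)
A(l, c) = 7*l/6
r(x) = 7/3 + 2*x² (r(x) = (x² + x*x) + (7/6)*2 = (x² + x²) + 7/3 = 2*x² + 7/3 = 7/3 + 2*x²)
S(C) = √C*(7/3 + 2*C²) (S(C) = (7/3 + 2*C²)*√C = √C*(7/3 + 2*C²))
1/S(E(h)) = 1/(√(√2)*(7 + 6*(√2)²)/3) = 1/(2^(¼)*(7 + 6*2)/3) = 1/(2^(¼)*(7 + 12)/3) = 1/((⅓)*2^(¼)*19) = 1/(19*2^(¼)/3) = 3*2^(¾)/38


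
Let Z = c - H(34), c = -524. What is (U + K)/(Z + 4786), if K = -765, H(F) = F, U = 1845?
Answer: 270/1057 ≈ 0.25544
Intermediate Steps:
Z = -558 (Z = -524 - 1*34 = -524 - 34 = -558)
(U + K)/(Z + 4786) = (1845 - 765)/(-558 + 4786) = 1080/4228 = 1080*(1/4228) = 270/1057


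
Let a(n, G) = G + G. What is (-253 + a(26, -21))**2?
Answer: 87025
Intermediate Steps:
a(n, G) = 2*G
(-253 + a(26, -21))**2 = (-253 + 2*(-21))**2 = (-253 - 42)**2 = (-295)**2 = 87025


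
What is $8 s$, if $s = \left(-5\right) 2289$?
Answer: $-91560$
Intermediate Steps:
$s = -11445$
$8 s = 8 \left(-11445\right) = -91560$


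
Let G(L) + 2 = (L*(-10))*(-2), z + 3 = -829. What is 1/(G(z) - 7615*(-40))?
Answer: 1/287958 ≈ 3.4727e-6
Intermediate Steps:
z = -832 (z = -3 - 829 = -832)
G(L) = -2 + 20*L (G(L) = -2 + (L*(-10))*(-2) = -2 - 10*L*(-2) = -2 + 20*L)
1/(G(z) - 7615*(-40)) = 1/((-2 + 20*(-832)) - 7615*(-40)) = 1/((-2 - 16640) + 304600) = 1/(-16642 + 304600) = 1/287958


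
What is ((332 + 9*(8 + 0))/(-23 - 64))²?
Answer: 163216/7569 ≈ 21.564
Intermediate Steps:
((332 + 9*(8 + 0))/(-23 - 64))² = ((332 + 9*8)/(-87))² = ((332 + 72)*(-1/87))² = (404*(-1/87))² = (-404/87)² = 163216/7569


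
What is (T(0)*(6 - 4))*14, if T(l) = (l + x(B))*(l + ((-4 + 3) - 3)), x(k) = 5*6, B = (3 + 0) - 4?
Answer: -3360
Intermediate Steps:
B = -1 (B = 3 - 4 = -1)
x(k) = 30
T(l) = (-4 + l)*(30 + l) (T(l) = (l + 30)*(l + ((-4 + 3) - 3)) = (30 + l)*(l + (-1 - 3)) = (30 + l)*(l - 4) = (30 + l)*(-4 + l) = (-4 + l)*(30 + l))
(T(0)*(6 - 4))*14 = ((-120 + 0² + 26*0)*(6 - 4))*14 = ((-120 + 0 + 0)*2)*14 = -120*2*14 = -240*14 = -3360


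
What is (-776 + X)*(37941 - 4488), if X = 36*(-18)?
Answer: -47637072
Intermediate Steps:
X = -648
(-776 + X)*(37941 - 4488) = (-776 - 648)*(37941 - 4488) = -1424*33453 = -47637072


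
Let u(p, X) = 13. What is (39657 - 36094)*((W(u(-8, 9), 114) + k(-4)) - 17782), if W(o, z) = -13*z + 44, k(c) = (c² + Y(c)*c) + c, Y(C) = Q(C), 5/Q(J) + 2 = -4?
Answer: -205278682/3 ≈ -6.8426e+7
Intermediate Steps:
Q(J) = -⅚ (Q(J) = 5/(-2 - 4) = 5/(-6) = 5*(-⅙) = -⅚)
Y(C) = -⅚
k(c) = c² + c/6 (k(c) = (c² - 5*c/6) + c = c² + c/6)
W(o, z) = 44 - 13*z
(39657 - 36094)*((W(u(-8, 9), 114) + k(-4)) - 17782) = (39657 - 36094)*(((44 - 13*114) - 4*(⅙ - 4)) - 17782) = 3563*(((44 - 1482) - 4*(-23/6)) - 17782) = 3563*((-1438 + 46/3) - 17782) = 3563*(-4268/3 - 17782) = 3563*(-57614/3) = -205278682/3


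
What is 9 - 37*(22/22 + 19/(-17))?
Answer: 227/17 ≈ 13.353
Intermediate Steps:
9 - 37*(22/22 + 19/(-17)) = 9 - 37*(22*(1/22) + 19*(-1/17)) = 9 - 37*(1 - 19/17) = 9 - 37*(-2/17) = 9 + 74/17 = 227/17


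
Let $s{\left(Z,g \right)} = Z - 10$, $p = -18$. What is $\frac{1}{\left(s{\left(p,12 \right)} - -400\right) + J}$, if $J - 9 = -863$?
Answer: $- \frac{1}{482} \approx -0.0020747$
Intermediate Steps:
$J = -854$ ($J = 9 - 863 = -854$)
$s{\left(Z,g \right)} = -10 + Z$ ($s{\left(Z,g \right)} = Z - 10 = -10 + Z$)
$\frac{1}{\left(s{\left(p,12 \right)} - -400\right) + J} = \frac{1}{\left(\left(-10 - 18\right) - -400\right) - 854} = \frac{1}{\left(-28 + 400\right) - 854} = \frac{1}{372 - 854} = \frac{1}{-482} = - \frac{1}{482}$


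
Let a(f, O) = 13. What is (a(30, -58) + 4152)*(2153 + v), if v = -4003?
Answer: -7705250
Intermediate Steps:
(a(30, -58) + 4152)*(2153 + v) = (13 + 4152)*(2153 - 4003) = 4165*(-1850) = -7705250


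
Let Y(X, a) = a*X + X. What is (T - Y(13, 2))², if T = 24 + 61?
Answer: 2116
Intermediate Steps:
Y(X, a) = X + X*a (Y(X, a) = X*a + X = X + X*a)
T = 85
(T - Y(13, 2))² = (85 - 13*(1 + 2))² = (85 - 13*3)² = (85 - 1*39)² = (85 - 39)² = 46² = 2116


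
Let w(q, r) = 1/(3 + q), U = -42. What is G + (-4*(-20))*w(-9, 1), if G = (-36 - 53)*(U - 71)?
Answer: 30131/3 ≈ 10044.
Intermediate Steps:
G = 10057 (G = (-36 - 53)*(-42 - 71) = -89*(-113) = 10057)
G + (-4*(-20))*w(-9, 1) = 10057 + (-4*(-20))/(3 - 9) = 10057 + 80/(-6) = 10057 + 80*(-⅙) = 10057 - 40/3 = 30131/3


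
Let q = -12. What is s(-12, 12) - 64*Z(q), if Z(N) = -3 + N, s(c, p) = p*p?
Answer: 1104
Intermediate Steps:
s(c, p) = p²
s(-12, 12) - 64*Z(q) = 12² - 64*(-3 - 12) = 144 - 64*(-15) = 144 + 960 = 1104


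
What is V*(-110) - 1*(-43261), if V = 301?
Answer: 10151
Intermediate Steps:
V*(-110) - 1*(-43261) = 301*(-110) - 1*(-43261) = -33110 + 43261 = 10151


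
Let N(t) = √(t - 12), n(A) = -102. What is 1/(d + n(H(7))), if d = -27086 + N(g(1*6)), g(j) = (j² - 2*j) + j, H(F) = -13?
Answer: -13594/369593663 - 3*√2/739187326 ≈ -3.6787e-5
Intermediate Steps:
g(j) = j² - j
N(t) = √(-12 + t)
d = -27086 + 3*√2 (d = -27086 + √(-12 + (1*6)*(-1 + 1*6)) = -27086 + √(-12 + 6*(-1 + 6)) = -27086 + √(-12 + 6*5) = -27086 + √(-12 + 30) = -27086 + √18 = -27086 + 3*√2 ≈ -27082.)
1/(d + n(H(7))) = 1/((-27086 + 3*√2) - 102) = 1/(-27188 + 3*√2)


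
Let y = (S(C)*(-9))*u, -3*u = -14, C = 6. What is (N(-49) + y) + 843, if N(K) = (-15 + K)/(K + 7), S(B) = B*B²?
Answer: -172777/21 ≈ -8227.5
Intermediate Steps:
u = 14/3 (u = -⅓*(-14) = 14/3 ≈ 4.6667)
S(B) = B³
N(K) = (-15 + K)/(7 + K)
y = -9072 (y = (6³*(-9))*(14/3) = (216*(-9))*(14/3) = -1944*14/3 = -9072)
(N(-49) + y) + 843 = ((-15 - 49)/(7 - 49) - 9072) + 843 = (-64/(-42) - 9072) + 843 = (-1/42*(-64) - 9072) + 843 = (32/21 - 9072) + 843 = -190480/21 + 843 = -172777/21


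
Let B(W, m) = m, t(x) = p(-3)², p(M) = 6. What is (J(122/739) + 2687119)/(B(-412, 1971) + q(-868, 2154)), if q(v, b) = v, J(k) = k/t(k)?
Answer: 35744056999/14672106 ≈ 2436.2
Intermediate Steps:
t(x) = 36 (t(x) = 6² = 36)
J(k) = k/36
(J(122/739) + 2687119)/(B(-412, 1971) + q(-868, 2154)) = ((122/739)/36 + 2687119)/(1971 - 868) = ((122*(1/739))/36 + 2687119)/1103 = ((1/36)*(122/739) + 2687119)*(1/1103) = (61/13302 + 2687119)*(1/1103) = (35744056999/13302)*(1/1103) = 35744056999/14672106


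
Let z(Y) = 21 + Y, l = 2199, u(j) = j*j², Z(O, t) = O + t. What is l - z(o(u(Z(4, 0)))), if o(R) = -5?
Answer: 2183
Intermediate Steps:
u(j) = j³
l - z(o(u(Z(4, 0)))) = 2199 - (21 - 5) = 2199 - 1*16 = 2199 - 16 = 2183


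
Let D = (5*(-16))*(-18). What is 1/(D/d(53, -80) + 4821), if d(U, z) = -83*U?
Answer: 4399/21206139 ≈ 0.00020744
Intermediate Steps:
D = 1440 (D = -80*(-18) = 1440)
d(U, z) = -83*U
1/(D/d(53, -80) + 4821) = 1/(1440/((-83*53)) + 4821) = 1/(1440/(-4399) + 4821) = 1/(1440*(-1/4399) + 4821) = 1/(-1440/4399 + 4821) = 1/(21206139/4399) = 4399/21206139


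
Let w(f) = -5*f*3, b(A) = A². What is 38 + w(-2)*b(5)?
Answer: 788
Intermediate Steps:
w(f) = -15*f
38 + w(-2)*b(5) = 38 - 15*(-2)*5² = 38 + 30*25 = 38 + 750 = 788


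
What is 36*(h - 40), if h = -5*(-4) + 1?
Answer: -684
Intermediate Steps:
h = 21 (h = 20 + 1 = 21)
36*(h - 40) = 36*(21 - 40) = 36*(-19) = -684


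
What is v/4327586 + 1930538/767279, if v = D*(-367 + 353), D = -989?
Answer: 4182596483151/1660232929247 ≈ 2.5193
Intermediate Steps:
v = 13846 (v = -989*(-367 + 353) = -989*(-14) = 13846)
v/4327586 + 1930538/767279 = 13846/4327586 + 1930538/767279 = 13846*(1/4327586) + 1930538*(1/767279) = 6923/2163793 + 1930538/767279 = 4182596483151/1660232929247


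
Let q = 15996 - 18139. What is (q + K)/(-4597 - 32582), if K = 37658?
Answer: -35515/37179 ≈ -0.95524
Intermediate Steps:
q = -2143
(q + K)/(-4597 - 32582) = (-2143 + 37658)/(-4597 - 32582) = 35515/(-37179) = 35515*(-1/37179) = -35515/37179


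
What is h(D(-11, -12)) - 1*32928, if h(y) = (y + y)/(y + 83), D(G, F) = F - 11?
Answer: -987863/30 ≈ -32929.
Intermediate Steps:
D(G, F) = -11 + F
h(y) = 2*y/(83 + y) (h(y) = (2*y)/(83 + y) = 2*y/(83 + y))
h(D(-11, -12)) - 1*32928 = 2*(-11 - 12)/(83 + (-11 - 12)) - 1*32928 = 2*(-23)/(83 - 23) - 32928 = 2*(-23)/60 - 32928 = 2*(-23)*(1/60) - 32928 = -23/30 - 32928 = -987863/30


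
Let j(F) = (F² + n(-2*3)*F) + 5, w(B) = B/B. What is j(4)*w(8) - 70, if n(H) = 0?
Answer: -49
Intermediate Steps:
w(B) = 1
j(F) = 5 + F² (j(F) = (F² + 0*F) + 5 = (F² + 0) + 5 = F² + 5 = 5 + F²)
j(4)*w(8) - 70 = (5 + 4²)*1 - 70 = (5 + 16)*1 - 70 = 21*1 - 70 = 21 - 70 = -49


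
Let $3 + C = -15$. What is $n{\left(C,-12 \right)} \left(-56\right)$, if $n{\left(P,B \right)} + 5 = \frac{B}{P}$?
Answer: $\frac{728}{3} \approx 242.67$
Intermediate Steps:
$C = -18$ ($C = -3 - 15 = -18$)
$n{\left(P,B \right)} = -5 + \frac{B}{P}$
$n{\left(C,-12 \right)} \left(-56\right) = \left(-5 - \frac{12}{-18}\right) \left(-56\right) = \left(-5 - - \frac{2}{3}\right) \left(-56\right) = \left(-5 + \frac{2}{3}\right) \left(-56\right) = \left(- \frac{13}{3}\right) \left(-56\right) = \frac{728}{3}$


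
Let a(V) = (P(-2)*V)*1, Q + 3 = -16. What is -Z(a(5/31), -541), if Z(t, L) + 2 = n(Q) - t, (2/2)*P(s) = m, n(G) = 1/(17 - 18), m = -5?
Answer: 68/31 ≈ 2.1936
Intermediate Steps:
Q = -19 (Q = -3 - 16 = -19)
n(G) = -1 (n(G) = 1/(-1) = -1)
P(s) = -5
a(V) = -5*V (a(V) = -5*V*1 = -5*V)
Z(t, L) = -3 - t (Z(t, L) = -2 + (-1 - t) = -3 - t)
-Z(a(5/31), -541) = -(-3 - (-5)*5/31) = -(-3 - 1*(-25/31)) = -(-3 + 25/31) = -1*(-68/31) = 68/31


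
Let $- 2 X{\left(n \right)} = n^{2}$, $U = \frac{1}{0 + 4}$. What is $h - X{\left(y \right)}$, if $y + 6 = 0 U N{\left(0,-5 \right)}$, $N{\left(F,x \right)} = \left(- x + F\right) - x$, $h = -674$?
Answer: $-656$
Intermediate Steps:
$N{\left(F,x \right)} = F - 2 x$ ($N{\left(F,x \right)} = \left(F - x\right) - x = F - 2 x$)
$U = \frac{1}{4} \approx 0.25$
$y = -6$ ($y = -6 + 0 \cdot \frac{1}{4} \left(0 - -10\right) = -6 + 0 \left(0 + 10\right) = -6 + 0 \cdot 10 = -6 + 0 = -6$)
$X{\left(n \right)} = - \frac{n^{2}}{2}$
$h - X{\left(y \right)} = -674 - - \frac{\left(-6\right)^{2}}{2} = -674 - \left(- \frac{1}{2}\right) 36 = -674 - -18 = -674 + 18 = -656$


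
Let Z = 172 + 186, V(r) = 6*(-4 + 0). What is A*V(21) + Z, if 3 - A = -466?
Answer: -10898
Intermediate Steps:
V(r) = -24 (V(r) = 6*(-4) = -24)
Z = 358
A = 469 (A = 3 - 1*(-466) = 3 + 466 = 469)
A*V(21) + Z = 469*(-24) + 358 = -11256 + 358 = -10898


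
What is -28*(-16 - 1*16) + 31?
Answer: 927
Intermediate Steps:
-28*(-16 - 1*16) + 31 = -28*(-16 - 16) + 31 = -28*(-32) + 31 = 896 + 31 = 927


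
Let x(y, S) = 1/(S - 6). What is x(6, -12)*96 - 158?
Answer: -490/3 ≈ -163.33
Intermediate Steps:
x(y, S) = 1/(-6 + S)
x(6, -12)*96 - 158 = 96/(-6 - 12) - 158 = 96/(-18) - 158 = -1/18*96 - 158 = -16/3 - 158 = -490/3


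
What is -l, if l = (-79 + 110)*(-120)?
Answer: 3720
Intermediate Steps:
l = -3720 (l = 31*(-120) = -3720)
-l = -1*(-3720) = 3720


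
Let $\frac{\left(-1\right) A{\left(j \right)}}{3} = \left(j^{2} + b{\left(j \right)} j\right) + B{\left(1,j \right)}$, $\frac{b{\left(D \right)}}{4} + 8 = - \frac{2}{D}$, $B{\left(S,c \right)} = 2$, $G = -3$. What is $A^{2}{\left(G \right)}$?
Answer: $88209$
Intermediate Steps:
$b{\left(D \right)} = -32 - \frac{8}{D}$ ($b{\left(D \right)} = -32 + 4 \left(- \frac{2}{D}\right) = -32 - \frac{8}{D}$)
$A{\left(j \right)} = -6 - 3 j^{2} - 3 j \left(-32 - \frac{8}{j}\right)$ ($A{\left(j \right)} = - 3 \left(\left(j^{2} + \left(-32 - \frac{8}{j}\right) j\right) + 2\right) = - 3 \left(\left(j^{2} + j \left(-32 - \frac{8}{j}\right)\right) + 2\right) = - 3 \left(2 + j^{2} + j \left(-32 - \frac{8}{j}\right)\right) = -6 - 3 j^{2} - 3 j \left(-32 - \frac{8}{j}\right)$)
$A^{2}{\left(G \right)} = \left(18 - 3 \left(-3\right)^{2} + 96 \left(-3\right)\right)^{2} = \left(18 - 27 - 288\right)^{2} = \left(-297\right)^{2} = 88209$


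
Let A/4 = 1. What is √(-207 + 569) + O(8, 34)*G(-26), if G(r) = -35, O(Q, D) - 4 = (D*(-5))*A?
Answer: 23660 + √362 ≈ 23679.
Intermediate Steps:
A = 4 (A = 4*1 = 4)
O(Q, D) = 4 - 20*D (O(Q, D) = 4 + (D*(-5))*4 = 4 - 5*D*4 = 4 - 20*D)
√(-207 + 569) + O(8, 34)*G(-26) = √(-207 + 569) + (4 - 20*34)*(-35) = √362 + (4 - 680)*(-35) = √362 - 676*(-35) = √362 + 23660 = 23660 + √362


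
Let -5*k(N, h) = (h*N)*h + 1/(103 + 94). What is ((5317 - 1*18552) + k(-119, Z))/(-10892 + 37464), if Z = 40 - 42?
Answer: -3235676/6543355 ≈ -0.49450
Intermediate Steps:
Z = -2
k(N, h) = -1/985 - N*h²/5 (k(N, h) = -((h*N)*h + 1/(103 + 94))/5 = -((N*h)*h + 1/197)/5 = -(N*h² + 1/197)/5 = -(1/197 + N*h²)/5 = -1/985 - N*h²/5)
((5317 - 1*18552) + k(-119, Z))/(-10892 + 37464) = ((5317 - 1*18552) + (-1/985 - ⅕*(-119)*(-2)²))/(-10892 + 37464) = ((5317 - 18552) + (-1/985 - ⅕*(-119)*4))/26572 = (-13235 + (-1/985 + 476/5))*(1/26572) = (-13235 + 93771/985)*(1/26572) = -12942704/985*1/26572 = -3235676/6543355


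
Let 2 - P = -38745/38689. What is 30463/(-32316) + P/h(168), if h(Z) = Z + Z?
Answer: -1556552617/1667031632 ≈ -0.93373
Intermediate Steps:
h(Z) = 2*Z
P = 16589/5527 (P = 2 - (-38745)/38689 = 2 - 1*(-5535/5527) = 2 + 5535/5527 = 16589/5527 ≈ 3.0014)
30463/(-32316) + P/h(168) = 30463/(-32316) + 16589/(5527*((2*168))) = 30463*(-1/32316) + (16589/5527)/336 = -30463/32316 + (16589/5527)*(1/336) = -30463/32316 + 16589/1857072 = -1556552617/1667031632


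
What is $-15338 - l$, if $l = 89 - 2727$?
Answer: $-12700$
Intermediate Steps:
$l = -2638$ ($l = 89 - 2727 = -2638$)
$-15338 - l = -15338 - -2638 = -15338 + 2638 = -12700$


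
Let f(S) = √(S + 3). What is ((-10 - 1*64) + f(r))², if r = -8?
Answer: (74 - I*√5)² ≈ 5471.0 - 330.94*I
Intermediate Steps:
f(S) = √(3 + S)
((-10 - 1*64) + f(r))² = ((-10 - 1*64) + √(3 - 8))² = ((-10 - 64) + √(-5))² = (-74 + I*√5)²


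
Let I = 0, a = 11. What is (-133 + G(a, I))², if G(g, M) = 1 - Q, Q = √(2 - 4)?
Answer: (132 + I*√2)² ≈ 17422.0 + 373.4*I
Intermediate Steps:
Q = I*√2 (Q = √(-2) = I*√2 ≈ 1.4142*I)
G(g, M) = 1 - I*√2
(-133 + G(a, I))² = (-133 + (1 - I*√2))² = (-132 - I*√2)²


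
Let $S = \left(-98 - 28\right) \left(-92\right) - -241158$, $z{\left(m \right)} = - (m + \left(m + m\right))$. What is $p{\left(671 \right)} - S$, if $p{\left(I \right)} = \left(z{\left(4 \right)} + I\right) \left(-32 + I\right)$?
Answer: $168351$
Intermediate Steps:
$z{\left(m \right)} = - 3 m$ ($z{\left(m \right)} = - (m + 2 m) = - 3 m$)
$p{\left(I \right)} = \left(-32 + I\right) \left(-12 + I\right)$ ($p{\left(I \right)} = \left(\left(-3\right) 4 + I\right) \left(-32 + I\right) = \left(-12 + I\right) \left(-32 + I\right) = \left(-32 + I\right) \left(-12 + I\right)$)
$S = 252750$ ($S = \left(-126\right) \left(-92\right) + 241158 = 11592 + 241158 = 252750$)
$p{\left(671 \right)} - S = \left(384 + 671^{2} - 29524\right) - 252750 = \left(384 + 450241 - 29524\right) - 252750 = 421101 - 252750 = 168351$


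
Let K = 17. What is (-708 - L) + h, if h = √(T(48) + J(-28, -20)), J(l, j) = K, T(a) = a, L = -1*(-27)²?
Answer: 21 + √65 ≈ 29.062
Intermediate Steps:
L = -729 (L = -1*729 = -729)
J(l, j) = 17
h = √65 (h = √(48 + 17) = √65 ≈ 8.0623)
(-708 - L) + h = (-708 - 1*(-729)) + √65 = (-708 + 729) + √65 = 21 + √65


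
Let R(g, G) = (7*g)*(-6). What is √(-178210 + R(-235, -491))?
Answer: 2*I*√42085 ≈ 410.29*I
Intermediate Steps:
R(g, G) = -42*g
√(-178210 + R(-235, -491)) = √(-178210 - 42*(-235)) = √(-178210 + 9870) = √(-168340) = 2*I*√42085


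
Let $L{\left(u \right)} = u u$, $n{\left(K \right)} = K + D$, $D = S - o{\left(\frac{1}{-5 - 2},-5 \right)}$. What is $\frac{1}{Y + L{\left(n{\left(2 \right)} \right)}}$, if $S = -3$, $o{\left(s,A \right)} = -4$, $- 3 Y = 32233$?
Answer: $- \frac{3}{32206} \approx -9.315 \cdot 10^{-5}$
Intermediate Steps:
$Y = - \frac{32233}{3}$ ($Y = \left(- \frac{1}{3}\right) 32233 = - \frac{32233}{3} \approx -10744.0$)
$D = 1$ ($D = -3 - -4 = -3 + 4 = 1$)
$n{\left(K \right)} = 1 + K$ ($n{\left(K \right)} = K + 1 = 1 + K$)
$L{\left(u \right)} = u^{2}$
$\frac{1}{Y + L{\left(n{\left(2 \right)} \right)}} = \frac{1}{- \frac{32233}{3} + \left(1 + 2\right)^{2}} = \frac{1}{- \frac{32233}{3} + 3^{2}} = \frac{1}{- \frac{32233}{3} + 9} = \frac{1}{- \frac{32206}{3}} = - \frac{3}{32206}$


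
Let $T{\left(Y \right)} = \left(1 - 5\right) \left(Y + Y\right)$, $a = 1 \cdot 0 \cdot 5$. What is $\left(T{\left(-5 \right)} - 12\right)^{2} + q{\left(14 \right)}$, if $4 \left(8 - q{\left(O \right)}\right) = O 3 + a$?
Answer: $\frac{1563}{2} \approx 781.5$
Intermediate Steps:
$a = 0$ ($a = 0 \cdot 5 = 0$)
$T{\left(Y \right)} = - 8 Y$ ($T{\left(Y \right)} = \left(1 - 5\right) 2 Y = - 4 \cdot 2 Y = - 8 Y$)
$q{\left(O \right)} = 8 - \frac{3 O}{4}$ ($q{\left(O \right)} = 8 - \frac{O 3 + 0}{4} = 8 - \frac{3 O + 0}{4} = 8 - \frac{3 O}{4}$)
$\left(T{\left(-5 \right)} - 12\right)^{2} + q{\left(14 \right)} = \left(\left(-8\right) \left(-5\right) - 12\right)^{2} + \left(8 - \frac{21}{2}\right) = \left(40 - 12\right)^{2} + \left(8 - \frac{21}{2}\right) = 28^{2} - \frac{5}{2} = 784 - \frac{5}{2} = \frac{1563}{2}$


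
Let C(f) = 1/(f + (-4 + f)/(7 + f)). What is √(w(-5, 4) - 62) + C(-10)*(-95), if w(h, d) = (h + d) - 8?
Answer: 285/16 + I*√71 ≈ 17.813 + 8.4261*I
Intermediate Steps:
w(h, d) = -8 + d + h (w(h, d) = (d + h) - 8 = -8 + d + h)
C(f) = 1/(f + (-4 + f)/(7 + f))
√(w(-5, 4) - 62) + C(-10)*(-95) = √((-8 + 4 - 5) - 62) + ((7 - 10)/(-4 + (-10)² + 8*(-10)))*(-95) = √(-9 - 62) + (-3/(-4 + 100 - 80))*(-95) = √(-71) + (-3/16)*(-95) = I*√71 + ((1/16)*(-3))*(-95) = I*√71 - 3/16*(-95) = I*√71 + 285/16 = 285/16 + I*√71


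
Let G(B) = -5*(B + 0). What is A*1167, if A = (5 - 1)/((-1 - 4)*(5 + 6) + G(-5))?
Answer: -778/5 ≈ -155.60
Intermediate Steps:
G(B) = -5*B
A = -2/15 (A = (5 - 1)/((-1 - 4)*(5 + 6) - 5*(-5)) = 4/(-5*11 + 25) = 4/(-55 + 25) = 4/(-30) = 4*(-1/30) = -2/15 ≈ -0.13333)
A*1167 = -2/15*1167 = -778/5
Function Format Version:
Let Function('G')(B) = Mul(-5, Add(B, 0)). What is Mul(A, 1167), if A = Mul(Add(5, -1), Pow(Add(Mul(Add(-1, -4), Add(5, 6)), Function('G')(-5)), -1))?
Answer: Rational(-778, 5) ≈ -155.60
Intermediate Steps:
Function('G')(B) = Mul(-5, B)
A = Rational(-2, 15) (A = Mul(Add(5, -1), Pow(Add(Mul(Add(-1, -4), Add(5, 6)), Mul(-5, -5)), -1)) = Mul(4, Pow(Add(Mul(-5, 11), 25), -1)) = Mul(4, Pow(Add(-55, 25), -1)) = Mul(4, Pow(-30, -1)) = Mul(4, Rational(-1, 30)) = Rational(-2, 15) ≈ -0.13333)
Mul(A, 1167) = Mul(Rational(-2, 15), 1167) = Rational(-778, 5)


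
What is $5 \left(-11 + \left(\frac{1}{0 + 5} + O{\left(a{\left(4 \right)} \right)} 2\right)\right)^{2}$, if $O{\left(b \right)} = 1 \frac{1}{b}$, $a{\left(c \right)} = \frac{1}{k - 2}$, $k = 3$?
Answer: $\frac{1936}{5} \approx 387.2$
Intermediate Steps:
$a{\left(c \right)} = 1$ ($a{\left(c \right)} = \frac{1}{3 - 2} = 1^{-1} = 1$)
$O{\left(b \right)} = \frac{1}{b}$
$5 \left(-11 + \left(\frac{1}{0 + 5} + O{\left(a{\left(4 \right)} \right)} 2\right)\right)^{2} = 5 \left(-11 + \left(\frac{1}{0 + 5} + 1^{-1} \cdot 2\right)\right)^{2} = 5 \left(-11 + \left(\frac{1}{5} + 1 \cdot 2\right)\right)^{2} = 5 \left(-11 + \left(\frac{1}{5} + 2\right)\right)^{2} = 5 \left(-11 + \frac{11}{5}\right)^{2} = 5 \left(- \frac{44}{5}\right)^{2} = 5 \cdot \frac{1936}{25} = \frac{1936}{5}$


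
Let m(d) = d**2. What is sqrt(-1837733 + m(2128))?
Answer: sqrt(2690651) ≈ 1640.3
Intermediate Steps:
sqrt(-1837733 + m(2128)) = sqrt(-1837733 + 2128**2) = sqrt(-1837733 + 4528384) = sqrt(2690651)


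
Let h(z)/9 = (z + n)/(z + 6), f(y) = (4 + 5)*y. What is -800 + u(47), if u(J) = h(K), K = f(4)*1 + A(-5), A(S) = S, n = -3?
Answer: -29348/37 ≈ -793.19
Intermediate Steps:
f(y) = 9*y
K = 31 (K = (9*4)*1 - 5 = 36*1 - 5 = 36 - 5 = 31)
h(z) = 9*(-3 + z)/(6 + z) (h(z) = 9*((z - 3)/(z + 6)) = 9*((-3 + z)/(6 + z)) = 9*(-3 + z)/(6 + z))
u(J) = 252/37 (u(J) = 9*(-3 + 31)/(6 + 31) = 9*28/37 = 9*(1/37)*28 = 252/37)
-800 + u(47) = -800 + 252/37 = -29348/37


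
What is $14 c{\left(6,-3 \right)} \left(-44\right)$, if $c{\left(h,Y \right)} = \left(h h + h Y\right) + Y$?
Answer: $-9240$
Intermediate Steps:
$c{\left(h,Y \right)} = Y + h^{2} + Y h$ ($c{\left(h,Y \right)} = \left(h^{2} + Y h\right) + Y = Y + h^{2} + Y h$)
$14 c{\left(6,-3 \right)} \left(-44\right) = 14 \left(-3 + 6^{2} - 18\right) \left(-44\right) = 14 \left(-3 + 36 - 18\right) \left(-44\right) = 14 \cdot 15 \left(-44\right) = 210 \left(-44\right) = -9240$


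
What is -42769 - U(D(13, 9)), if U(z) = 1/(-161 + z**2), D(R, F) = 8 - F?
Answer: -6843039/160 ≈ -42769.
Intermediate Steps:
-42769 - U(D(13, 9)) = -42769 - 1/(-161 + (8 - 1*9)**2) = -42769 - 1/(-161 + (8 - 9)**2) = -42769 - 1/(-161 + (-1)**2) = -42769 - 1/(-161 + 1) = -42769 - 1/(-160) = -42769 - 1*(-1/160) = -42769 + 1/160 = -6843039/160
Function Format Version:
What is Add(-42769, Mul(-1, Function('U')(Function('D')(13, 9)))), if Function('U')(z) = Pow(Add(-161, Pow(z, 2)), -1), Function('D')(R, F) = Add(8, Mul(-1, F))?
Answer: Rational(-6843039, 160) ≈ -42769.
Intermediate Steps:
Add(-42769, Mul(-1, Function('U')(Function('D')(13, 9)))) = Add(-42769, Mul(-1, Pow(Add(-161, Pow(Add(8, Mul(-1, 9)), 2)), -1))) = Add(-42769, Mul(-1, Pow(Add(-161, Pow(Add(8, -9), 2)), -1))) = Add(-42769, Mul(-1, Pow(Add(-161, Pow(-1, 2)), -1))) = Add(-42769, Mul(-1, Pow(Add(-161, 1), -1))) = Add(-42769, Mul(-1, Pow(-160, -1))) = Add(-42769, Mul(-1, Rational(-1, 160))) = Add(-42769, Rational(1, 160)) = Rational(-6843039, 160)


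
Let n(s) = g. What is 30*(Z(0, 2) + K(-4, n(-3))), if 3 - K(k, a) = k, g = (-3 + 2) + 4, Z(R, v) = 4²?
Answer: 690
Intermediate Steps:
Z(R, v) = 16
g = 3 (g = -1 + 4 = 3)
n(s) = 3
K(k, a) = 3 - k
30*(Z(0, 2) + K(-4, n(-3))) = 30*(16 + (3 - 1*(-4))) = 30*(16 + (3 + 4)) = 30*(16 + 7) = 30*23 = 690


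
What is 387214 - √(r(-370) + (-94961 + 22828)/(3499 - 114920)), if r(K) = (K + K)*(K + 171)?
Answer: 387214 - 3*√203131979084517/111421 ≈ 3.8683e+5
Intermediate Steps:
r(K) = 2*K*(171 + K) (r(K) = (2*K)*(171 + K) = 2*K*(171 + K))
387214 - √(r(-370) + (-94961 + 22828)/(3499 - 114920)) = 387214 - √(2*(-370)*(171 - 370) + (-94961 + 22828)/(3499 - 114920)) = 387214 - √(2*(-370)*(-199) - 72133/(-111421)) = 387214 - √(147260 - 72133*(-1/111421)) = 387214 - √(147260 + 72133/111421) = 387214 - √(16407928593/111421) = 387214 - 3*√203131979084517/111421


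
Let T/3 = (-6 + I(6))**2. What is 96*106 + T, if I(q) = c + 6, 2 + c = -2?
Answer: 10224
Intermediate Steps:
c = -4 (c = -2 - 2 = -4)
I(q) = 2 (I(q) = -4 + 6 = 2)
T = 48 (T = 3*(-6 + 2)**2 = 3*(-4)**2 = 3*16 = 48)
96*106 + T = 96*106 + 48 = 10176 + 48 = 10224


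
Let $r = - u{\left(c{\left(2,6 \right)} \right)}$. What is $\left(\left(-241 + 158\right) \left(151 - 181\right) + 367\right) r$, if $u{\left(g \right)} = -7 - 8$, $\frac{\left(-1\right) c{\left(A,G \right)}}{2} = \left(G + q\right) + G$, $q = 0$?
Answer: $42855$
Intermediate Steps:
$c{\left(A,G \right)} = - 4 G$ ($c{\left(A,G \right)} = - 2 \left(\left(G + 0\right) + G\right) = - 2 \left(G + G\right) = - 2 \cdot 2 G = - 4 G$)
$u{\left(g \right)} = -15$ ($u{\left(g \right)} = -7 - 8 = -15$)
$r = 15$ ($r = \left(-1\right) \left(-15\right) = 15$)
$\left(\left(-241 + 158\right) \left(151 - 181\right) + 367\right) r = \left(\left(-241 + 158\right) \left(151 - 181\right) + 367\right) 15 = \left(\left(-83\right) \left(-30\right) + 367\right) 15 = \left(2490 + 367\right) 15 = 2857 \cdot 15 = 42855$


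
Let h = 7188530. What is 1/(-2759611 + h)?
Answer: 1/4428919 ≈ 2.2579e-7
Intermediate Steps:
1/(-2759611 + h) = 1/(-2759611 + 7188530) = 1/4428919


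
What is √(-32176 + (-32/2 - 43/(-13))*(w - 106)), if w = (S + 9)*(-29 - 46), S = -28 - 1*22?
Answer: I*√11806249/13 ≈ 264.31*I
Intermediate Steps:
S = -50 (S = -28 - 22 = -50)
w = 3075 (w = (-50 + 9)*(-29 - 46) = -41*(-75) = 3075)
√(-32176 + (-32/2 - 43/(-13))*(w - 106)) = √(-32176 + (-32/2 - 43/(-13))*(3075 - 106)) = √(-32176 + (-32*½ - 43*(-1/13))*2969) = √(-32176 + (-16 + 43/13)*2969) = √(-32176 - 165/13*2969) = √(-32176 - 489885/13) = √(-908173/13) = I*√11806249/13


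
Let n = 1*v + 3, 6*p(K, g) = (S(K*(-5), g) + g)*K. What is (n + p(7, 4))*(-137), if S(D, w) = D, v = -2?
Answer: 28907/6 ≈ 4817.8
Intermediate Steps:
p(K, g) = K*(g - 5*K)/6 (p(K, g) = ((K*(-5) + g)*K)/6 = ((-5*K + g)*K)/6 = ((g - 5*K)*K)/6 = (K*(g - 5*K))/6 = K*(g - 5*K)/6)
n = 1 (n = 1*(-2) + 3 = -2 + 3 = 1)
(n + p(7, 4))*(-137) = (1 + (⅙)*7*(4 - 5*7))*(-137) = (1 + (⅙)*7*(4 - 35))*(-137) = (1 + (⅙)*7*(-31))*(-137) = (1 - 217/6)*(-137) = -211/6*(-137) = 28907/6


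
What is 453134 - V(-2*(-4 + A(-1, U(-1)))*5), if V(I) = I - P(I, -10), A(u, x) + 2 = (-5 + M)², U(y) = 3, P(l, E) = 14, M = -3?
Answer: 453728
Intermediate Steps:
A(u, x) = 62 (A(u, x) = -2 + (-5 - 3)² = -2 + (-8)² = -2 + 64 = 62)
V(I) = -14 + I (V(I) = I - 1*14 = I - 14 = -14 + I)
453134 - V(-2*(-4 + A(-1, U(-1)))*5) = 453134 - (-14 - 2*(-4 + 62)*5) = 453134 - (-14 - 116*5) = 453134 - (-14 - 2*290) = 453134 - (-14 - 580) = 453134 - 1*(-594) = 453134 + 594 = 453728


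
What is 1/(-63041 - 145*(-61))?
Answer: -1/54196 ≈ -1.8452e-5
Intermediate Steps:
1/(-63041 - 145*(-61)) = 1/(-63041 + 8845) = 1/(-54196) = -1/54196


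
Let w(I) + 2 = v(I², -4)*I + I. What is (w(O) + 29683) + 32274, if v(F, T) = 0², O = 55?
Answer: 62010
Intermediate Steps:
v(F, T) = 0
w(I) = -2 + I (w(I) = -2 + (0*I + I) = -2 + (0 + I) = -2 + I)
(w(O) + 29683) + 32274 = ((-2 + 55) + 29683) + 32274 = (53 + 29683) + 32274 = 29736 + 32274 = 62010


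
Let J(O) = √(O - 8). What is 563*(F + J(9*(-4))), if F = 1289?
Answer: 725707 + 1126*I*√11 ≈ 7.2571e+5 + 3734.5*I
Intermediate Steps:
J(O) = √(-8 + O)
563*(F + J(9*(-4))) = 563*(1289 + √(-8 + 9*(-4))) = 563*(1289 + √(-8 - 36)) = 563*(1289 + √(-44)) = 563*(1289 + 2*I*√11) = 725707 + 1126*I*√11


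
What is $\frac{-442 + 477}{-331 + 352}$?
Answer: $\frac{5}{3} \approx 1.6667$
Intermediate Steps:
$\frac{-442 + 477}{-331 + 352} = \frac{35}{21} = 35 \cdot \frac{1}{21} = \frac{5}{3}$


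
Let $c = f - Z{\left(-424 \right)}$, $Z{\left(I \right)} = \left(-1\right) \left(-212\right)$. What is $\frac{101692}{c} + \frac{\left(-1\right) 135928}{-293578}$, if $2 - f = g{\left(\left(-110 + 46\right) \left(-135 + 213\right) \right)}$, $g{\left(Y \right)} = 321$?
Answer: $- \frac{14891178104}{77944959} \approx -191.05$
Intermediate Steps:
$Z{\left(I \right)} = 212$
$f = -319$ ($f = 2 - 321 = -319$)
$c = -531$ ($c = -319 - 212 = -531$)
$\frac{101692}{c} + \frac{\left(-1\right) 135928}{-293578} = \frac{101692}{-531} + \frac{\left(-1\right) 135928}{-293578} = 101692 \left(- \frac{1}{531}\right) - - \frac{67964}{146789} = - \frac{101692}{531} + \frac{67964}{146789} = - \frac{14891178104}{77944959}$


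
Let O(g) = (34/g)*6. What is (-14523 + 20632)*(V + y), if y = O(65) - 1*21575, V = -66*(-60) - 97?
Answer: -7031923284/65 ≈ -1.0818e+8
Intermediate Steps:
O(g) = 204/g
V = 3863 (V = 3960 - 97 = 3863)
y = -1402171/65 (y = 204/65 - 1*21575 = 204*(1/65) - 21575 = 204/65 - 21575 = -1402171/65 ≈ -21572.)
(-14523 + 20632)*(V + y) = (-14523 + 20632)*(3863 - 1402171/65) = 6109*(-1151076/65) = -7031923284/65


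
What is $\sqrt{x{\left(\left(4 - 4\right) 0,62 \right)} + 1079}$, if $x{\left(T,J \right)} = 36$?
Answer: $\sqrt{1115} \approx 33.392$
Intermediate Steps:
$\sqrt{x{\left(\left(4 - 4\right) 0,62 \right)} + 1079} = \sqrt{36 + 1079} = \sqrt{1115}$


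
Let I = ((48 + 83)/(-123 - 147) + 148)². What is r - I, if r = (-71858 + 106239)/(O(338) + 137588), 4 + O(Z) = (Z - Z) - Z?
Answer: -108858790777693/5002616700 ≈ -21760.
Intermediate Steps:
O(Z) = -4 - Z (O(Z) = -4 + ((Z - Z) - Z) = -4 + (0 - Z) = -4 - Z)
I = 1586349241/72900 (I = (131/(-270) + 148)² = (131*(-1/270) + 148)² = (-131/270 + 148)² = (39829/270)² = 1586349241/72900 ≈ 21761.)
r = 34381/137246 (r = (-71858 + 106239)/((-4 - 1*338) + 137588) = 34381/((-4 - 338) + 137588) = 34381/(-342 + 137588) = 34381/137246 ≈ 0.25051)
r - I = 34381/137246 - 1*1586349241/72900 = 34381/137246 - 1586349241/72900 = -108858790777693/5002616700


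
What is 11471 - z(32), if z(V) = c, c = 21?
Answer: 11450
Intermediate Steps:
z(V) = 21
11471 - z(32) = 11471 - 21 = 11450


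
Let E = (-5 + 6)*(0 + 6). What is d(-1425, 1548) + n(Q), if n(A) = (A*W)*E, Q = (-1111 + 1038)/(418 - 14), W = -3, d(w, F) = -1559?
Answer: -314261/202 ≈ -1555.7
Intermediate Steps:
Q = -73/404 ≈ -0.18069
E = 6 (E = 1*6 = 6)
n(A) = -18*A (n(A) = (A*(-3))*6 = -3*A*6 = -18*A)
d(-1425, 1548) + n(Q) = -1559 - 18*(-73/404) = -1559 + 657/202 = -314261/202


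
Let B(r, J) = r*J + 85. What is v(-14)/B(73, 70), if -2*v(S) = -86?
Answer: 43/5195 ≈ 0.0082772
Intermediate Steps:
B(r, J) = 85 + J*r (B(r, J) = J*r + 85 = 85 + J*r)
v(S) = 43 (v(S) = -1/2*(-86) = 43)
v(-14)/B(73, 70) = 43/(85 + 70*73) = 43/(85 + 5110) = 43/5195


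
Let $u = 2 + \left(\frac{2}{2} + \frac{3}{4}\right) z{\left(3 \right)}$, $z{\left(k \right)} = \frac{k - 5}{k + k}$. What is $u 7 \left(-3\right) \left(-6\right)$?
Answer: $\frac{357}{2} \approx 178.5$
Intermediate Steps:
$z{\left(k \right)} = \frac{-5 + k}{2 k}$
$u = \frac{17}{12}$ ($u = 2 + \left(\frac{2}{2} + \frac{3}{4}\right) \frac{-5 + 3}{2 \cdot 3} = 2 + \left(2 \cdot \frac{1}{2} + 3 \cdot \frac{1}{4}\right) \frac{1}{2} \cdot \frac{1}{3} \left(-2\right) = 2 + \left(1 + \frac{3}{4}\right) \left(- \frac{1}{3}\right) = 2 + \frac{7}{4} \left(- \frac{1}{3}\right) = 2 - \frac{7}{12} = \frac{17}{12} \approx 1.4167$)
$u 7 \left(-3\right) \left(-6\right) = \frac{17 \cdot 7 \left(-3\right)}{12} \left(-6\right) = \frac{17}{12} \left(-21\right) \left(-6\right) = \left(- \frac{119}{4}\right) \left(-6\right) = \frac{357}{2}$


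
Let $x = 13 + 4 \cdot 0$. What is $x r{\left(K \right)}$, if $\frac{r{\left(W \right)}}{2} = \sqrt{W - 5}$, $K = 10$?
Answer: $26 \sqrt{5} \approx 58.138$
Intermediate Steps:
$x = 13$ ($x = 13 + 0 = 13$)
$r{\left(W \right)} = 2 \sqrt{-5 + W}$ ($r{\left(W \right)} = 2 \sqrt{W - 5} = 2 \sqrt{-5 + W}$)
$x r{\left(K \right)} = 13 \cdot 2 \sqrt{-5 + 10} = 13 \cdot 2 \sqrt{5} = 26 \sqrt{5}$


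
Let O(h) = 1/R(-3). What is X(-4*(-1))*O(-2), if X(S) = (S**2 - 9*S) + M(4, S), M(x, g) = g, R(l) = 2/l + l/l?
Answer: -48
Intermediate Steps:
R(l) = 1 + 2/l (R(l) = 2/l + 1 = 1 + 2/l)
X(S) = S**2 - 8*S (X(S) = (S**2 - 9*S) + S = S**2 - 8*S)
O(h) = 3 (O(h) = 1/((2 - 3)/(-3)) = 1/(-1/3*(-1)) = 1/(1/3) = 3)
X(-4*(-1))*O(-2) = ((-4*(-1))*(-8 - 4*(-1)))*3 = (4*(-8 + 4))*3 = (4*(-4))*3 = -16*3 = -48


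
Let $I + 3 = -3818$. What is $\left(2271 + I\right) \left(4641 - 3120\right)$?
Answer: $-2357550$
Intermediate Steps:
$I = -3821$ ($I = -3 - 3818 = -3821$)
$\left(2271 + I\right) \left(4641 - 3120\right) = \left(2271 - 3821\right) \left(4641 - 3120\right) = \left(-1550\right) 1521 = -2357550$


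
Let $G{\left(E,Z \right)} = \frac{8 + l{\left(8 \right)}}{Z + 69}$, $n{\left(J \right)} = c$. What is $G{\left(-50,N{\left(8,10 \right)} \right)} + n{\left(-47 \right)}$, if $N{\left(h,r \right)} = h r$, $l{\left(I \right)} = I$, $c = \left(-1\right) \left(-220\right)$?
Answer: $\frac{32796}{149} \approx 220.11$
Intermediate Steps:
$c = 220$
$n{\left(J \right)} = 220$
$G{\left(E,Z \right)} = \frac{16}{69 + Z}$ ($G{\left(E,Z \right)} = \frac{8 + 8}{Z + 69} = \frac{16}{69 + Z}$)
$G{\left(-50,N{\left(8,10 \right)} \right)} + n{\left(-47 \right)} = \frac{16}{69 + 8 \cdot 10} + 220 = \frac{16}{69 + 80} + 220 = \frac{16}{149} + 220 = \frac{32796}{149}$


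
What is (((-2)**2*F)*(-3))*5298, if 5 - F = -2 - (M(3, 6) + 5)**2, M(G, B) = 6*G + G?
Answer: -43422408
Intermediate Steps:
M(G, B) = 7*G
F = 683 (F = 5 - (-2 - (7*3 + 5)**2) = 5 - (-2 - (21 + 5)**2) = 5 - (-2 - 1*26**2) = 5 - (-2 - 1*676) = 5 - (-2 - 676) = 5 - 1*(-678) = 5 + 678 = 683)
(((-2)**2*F)*(-3))*5298 = (((-2)**2*683)*(-3))*5298 = ((4*683)*(-3))*5298 = (2732*(-3))*5298 = -8196*5298 = -43422408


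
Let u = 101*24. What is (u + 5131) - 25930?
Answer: -18375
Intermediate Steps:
u = 2424
(u + 5131) - 25930 = (2424 + 5131) - 25930 = 7555 - 25930 = -18375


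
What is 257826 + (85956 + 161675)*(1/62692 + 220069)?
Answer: 3416473536618211/62692 ≈ 5.4496e+10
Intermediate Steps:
257826 + (85956 + 161675)*(1/62692 + 220069) = 257826 + 247631*(1/62692 + 220069) = 257826 + 247631*(13796565749/62692) = 257826 + 3416457372990619/62692 = 3416473536618211/62692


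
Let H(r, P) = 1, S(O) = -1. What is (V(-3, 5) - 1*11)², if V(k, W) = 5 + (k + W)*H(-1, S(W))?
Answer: 16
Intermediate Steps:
V(k, W) = 5 + W + k (V(k, W) = 5 + (k + W)*1 = 5 + (W + k)*1 = 5 + (W + k) = 5 + W + k)
(V(-3, 5) - 1*11)² = ((5 + 5 - 3) - 1*11)² = (7 - 11)² = (-4)² = 16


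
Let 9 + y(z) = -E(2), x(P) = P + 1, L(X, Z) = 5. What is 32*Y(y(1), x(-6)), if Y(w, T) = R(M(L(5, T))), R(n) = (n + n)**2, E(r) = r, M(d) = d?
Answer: 3200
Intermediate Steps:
x(P) = 1 + P
y(z) = -11 (y(z) = -9 - 1*2 = -9 - 2 = -11)
R(n) = 4*n**2 (R(n) = (2*n)**2 = 4*n**2)
Y(w, T) = 100 (Y(w, T) = 4*5**2 = 4*25 = 100)
32*Y(y(1), x(-6)) = 32*100 = 3200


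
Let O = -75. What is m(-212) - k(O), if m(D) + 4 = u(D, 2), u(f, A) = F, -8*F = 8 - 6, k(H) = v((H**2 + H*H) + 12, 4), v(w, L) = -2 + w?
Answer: -45057/4 ≈ -11264.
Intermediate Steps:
k(H) = 10 + 2*H**2 (k(H) = -2 + ((H**2 + H*H) + 12) = -2 + ((H**2 + H**2) + 12) = -2 + (2*H**2 + 12) = -2 + (12 + 2*H**2) = 10 + 2*H**2)
F = -1/4 (F = -(8 - 6)/8 = -1/8*2 = -1/4 ≈ -0.25000)
u(f, A) = -1/4
m(D) = -17/4 (m(D) = -4 - 1/4 = -17/4)
m(-212) - k(O) = -17/4 - (10 + 2*(-75)**2) = -17/4 - (10 + 2*5625) = -17/4 - (10 + 11250) = -17/4 - 1*11260 = -17/4 - 11260 = -45057/4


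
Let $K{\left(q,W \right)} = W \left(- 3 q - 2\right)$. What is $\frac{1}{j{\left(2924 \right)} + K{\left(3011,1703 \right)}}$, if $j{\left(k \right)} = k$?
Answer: $- \frac{1}{15383681} \approx -6.5004 \cdot 10^{-8}$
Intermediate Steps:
$K{\left(q,W \right)} = W \left(-2 - 3 q\right)$
$\frac{1}{j{\left(2924 \right)} + K{\left(3011,1703 \right)}} = \frac{1}{2924 - 1703 \left(2 + 3 \cdot 3011\right)} = \frac{1}{2924 - 1703 \left(2 + 9033\right)} = \frac{1}{2924 - 1703 \cdot 9035} = \frac{1}{2924 - 15386605} = \frac{1}{-15383681} = - \frac{1}{15383681}$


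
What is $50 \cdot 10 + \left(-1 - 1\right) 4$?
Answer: $492$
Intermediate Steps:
$50 \cdot 10 + \left(-1 - 1\right) 4 = 500 + \left(-1 - 1\right) 4 = 500 - 8 = 492$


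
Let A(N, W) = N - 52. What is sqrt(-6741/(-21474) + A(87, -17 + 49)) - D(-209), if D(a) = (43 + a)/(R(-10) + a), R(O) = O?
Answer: -166/219 + sqrt(201041974)/2386 ≈ 5.1846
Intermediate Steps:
A(N, W) = -52 + N
D(a) = (43 + a)/(-10 + a)
sqrt(-6741/(-21474) + A(87, -17 + 49)) - D(-209) = sqrt(-6741/(-21474) + (-52 + 87)) - (43 - 209)/(-10 - 209) = sqrt(-6741*(-1/21474) + 35) - (-166)/(-219) = sqrt(749/2386 + 35) - (-1)*(-166)/219 = sqrt(84259/2386) - 1*166/219 = sqrt(201041974)/2386 - 166/219 = -166/219 + sqrt(201041974)/2386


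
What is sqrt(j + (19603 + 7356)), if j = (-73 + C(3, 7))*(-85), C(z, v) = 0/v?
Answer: 2*sqrt(8291) ≈ 182.11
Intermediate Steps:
C(z, v) = 0
j = 6205 (j = (-73 + 0)*(-85) = -73*(-85) = 6205)
sqrt(j + (19603 + 7356)) = sqrt(6205 + (19603 + 7356)) = sqrt(6205 + 26959) = sqrt(33164) = 2*sqrt(8291)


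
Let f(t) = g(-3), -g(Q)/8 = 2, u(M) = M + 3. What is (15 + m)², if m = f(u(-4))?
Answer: 1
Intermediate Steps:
u(M) = 3 + M
g(Q) = -16 (g(Q) = -8*2 = -16)
f(t) = -16
m = -16
(15 + m)² = (15 - 16)² = (-1)² = 1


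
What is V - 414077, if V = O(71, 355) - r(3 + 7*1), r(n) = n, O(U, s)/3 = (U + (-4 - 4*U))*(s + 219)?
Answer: -787761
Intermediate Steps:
O(U, s) = 3*(-4 - 3*U)*(219 + s) (O(U, s) = 3*((U + (-4 - 4*U))*(s + 219)) = 3*((-4 - 3*U)*(219 + s)) = 3*(-4 - 3*U)*(219 + s))
V = -373684 (V = (-2628 - 1971*71 - 12*355 - 9*71*355) - (3 + 7*1) = (-2628 - 139941 - 4260 - 226845) - (3 + 7) = -373674 - 1*10 = -373674 - 10 = -373684)
V - 414077 = -373684 - 414077 = -787761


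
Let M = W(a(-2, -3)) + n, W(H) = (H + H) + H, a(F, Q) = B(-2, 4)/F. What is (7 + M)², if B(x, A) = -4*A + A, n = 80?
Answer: 11025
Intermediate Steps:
B(x, A) = -3*A
a(F, Q) = -12/F (a(F, Q) = (-3*4)/F = -12/F)
W(H) = 3*H (W(H) = 2*H + H = 3*H)
M = 98 (M = 3*(-12/(-2)) + 80 = 3*(-12*(-½)) + 80 = 3*6 + 80 = 18 + 80 = 98)
(7 + M)² = (7 + 98)² = 105² = 11025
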